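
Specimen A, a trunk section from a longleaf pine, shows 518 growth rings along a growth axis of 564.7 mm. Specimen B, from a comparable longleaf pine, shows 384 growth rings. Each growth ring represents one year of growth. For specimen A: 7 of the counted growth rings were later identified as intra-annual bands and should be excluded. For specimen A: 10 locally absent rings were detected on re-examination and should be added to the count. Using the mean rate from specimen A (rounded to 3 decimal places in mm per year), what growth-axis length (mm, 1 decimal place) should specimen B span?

416.3 mm

Specimen A: correcting the raw count gives 518 − 7 + 10 = 521 true growth rings.
A: Mean rate = 564.7 mm / 521 years ≈ 1.084 mm per year.
Length of B = 1.084 × 384 = 416.3 mm.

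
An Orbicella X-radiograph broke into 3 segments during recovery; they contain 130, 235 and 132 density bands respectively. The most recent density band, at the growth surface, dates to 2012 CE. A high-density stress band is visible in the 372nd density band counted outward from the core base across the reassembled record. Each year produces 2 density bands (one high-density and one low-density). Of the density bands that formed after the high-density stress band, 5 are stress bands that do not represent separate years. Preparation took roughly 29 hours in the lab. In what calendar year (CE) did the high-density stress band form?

1952 CE

Total density bands = 130 + 235 + 132 = 497.
Between density band 372 and the growth surface there are 497 − 372 = 125 density bands.
125 − 5 false = 120 true density bands after the high-density stress band.
With 2 density bands per year, 120 / 2 = 60 years.
2012 − 60 = 1952 CE.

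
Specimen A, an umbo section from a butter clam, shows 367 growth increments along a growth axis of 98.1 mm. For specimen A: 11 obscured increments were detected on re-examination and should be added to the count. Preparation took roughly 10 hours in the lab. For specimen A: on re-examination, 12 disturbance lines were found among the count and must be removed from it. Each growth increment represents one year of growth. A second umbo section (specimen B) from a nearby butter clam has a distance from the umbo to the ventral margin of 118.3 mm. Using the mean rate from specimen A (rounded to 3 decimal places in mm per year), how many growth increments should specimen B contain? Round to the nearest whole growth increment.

441 growth increments

Specimen A: after corrections the count is 367 − 12 + 11 = 366 growth increments.
A: Extension rate ≈ 98.1 / 366 = 0.268 mm per year.
Specimen B: 118.3 mm / 0.268 mm per year = 441.42 years ≈ 441 growth increments.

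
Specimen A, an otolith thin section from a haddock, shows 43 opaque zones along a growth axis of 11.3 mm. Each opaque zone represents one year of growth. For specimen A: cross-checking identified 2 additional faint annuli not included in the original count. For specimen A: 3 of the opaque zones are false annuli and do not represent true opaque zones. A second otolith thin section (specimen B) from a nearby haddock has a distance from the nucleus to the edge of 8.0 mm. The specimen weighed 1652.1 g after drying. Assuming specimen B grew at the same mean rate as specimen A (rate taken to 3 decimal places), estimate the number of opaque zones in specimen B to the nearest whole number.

Specimen A: adjusted count: 43 − 3 + 2 = 42 opaque zones.
A: Mean rate = 11.3 mm / 42 years ≈ 0.269 mm per year.
Specimen B: 8.0 mm / 0.269 mm per year = 29.74 years ≈ 30 opaque zones.

30 opaque zones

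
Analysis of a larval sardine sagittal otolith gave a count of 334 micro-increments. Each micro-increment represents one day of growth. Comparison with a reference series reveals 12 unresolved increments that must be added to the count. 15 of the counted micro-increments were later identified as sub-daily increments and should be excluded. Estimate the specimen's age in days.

331 d

Correcting the raw count gives 334 − 15 + 12 = 331 true micro-increments.
With a one-to-one micro-increment periodicity this is 331 days.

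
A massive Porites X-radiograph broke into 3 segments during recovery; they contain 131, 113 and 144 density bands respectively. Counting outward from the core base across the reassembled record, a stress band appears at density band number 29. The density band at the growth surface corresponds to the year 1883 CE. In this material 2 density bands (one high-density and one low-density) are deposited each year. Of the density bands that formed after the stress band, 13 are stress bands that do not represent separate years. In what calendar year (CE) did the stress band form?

1710 CE

Total density bands = 131 + 113 + 144 = 388.
388 − 29 = 359 density bands lie beyond the stress band toward the growth surface.
Excluding 13 false density bands: 359 − 13 = 346.
346 density bands at 2 per year is 346 / 2 = 173 years.
Counting back 173 years from 1883 CE places the stress band in 1883 − 173 = 1710 CE.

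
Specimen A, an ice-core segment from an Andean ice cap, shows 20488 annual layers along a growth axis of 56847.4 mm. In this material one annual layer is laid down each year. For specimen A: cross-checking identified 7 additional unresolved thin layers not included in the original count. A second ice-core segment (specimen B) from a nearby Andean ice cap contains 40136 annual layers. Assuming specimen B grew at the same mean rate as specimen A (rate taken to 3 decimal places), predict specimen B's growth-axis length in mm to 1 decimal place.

111337.3 mm

Specimen A: correcting the raw count gives 20488 + 7 = 20495 true annual layers.
A: Extension rate ≈ 56847.4 / 20495 = 2.774 mm/year.
Length of B = 2.774 × 40136 = 111337.3 mm.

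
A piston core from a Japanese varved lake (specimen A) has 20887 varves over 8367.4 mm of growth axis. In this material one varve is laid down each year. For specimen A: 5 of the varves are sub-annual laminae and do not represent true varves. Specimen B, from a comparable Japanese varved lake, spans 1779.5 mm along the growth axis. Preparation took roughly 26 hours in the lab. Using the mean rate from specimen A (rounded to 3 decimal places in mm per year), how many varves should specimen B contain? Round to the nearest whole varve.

Specimen A: after corrections the count is 20887 − 5 = 20882 varves.
A: Mean rate = 8367.4 mm / 20882 years ≈ 0.401 mm per year.
Specimen B: 1779.5 mm / 0.401 mm per year = 4437.66 years ≈ 4438 varves.

4438 varves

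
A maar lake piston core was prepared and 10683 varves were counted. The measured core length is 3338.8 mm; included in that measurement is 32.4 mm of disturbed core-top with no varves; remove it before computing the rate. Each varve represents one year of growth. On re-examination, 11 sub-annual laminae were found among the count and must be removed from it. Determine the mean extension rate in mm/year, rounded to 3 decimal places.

Correcting the raw count gives 10683 − 11 = 10672 true varves.
The growth record spans 3338.8 − 32.4 = 3306.4 mm.
3306.4 mm over 10672 years gives 3306.4 / 10672 ≈ 0.310 mm/year.

0.310 mm/year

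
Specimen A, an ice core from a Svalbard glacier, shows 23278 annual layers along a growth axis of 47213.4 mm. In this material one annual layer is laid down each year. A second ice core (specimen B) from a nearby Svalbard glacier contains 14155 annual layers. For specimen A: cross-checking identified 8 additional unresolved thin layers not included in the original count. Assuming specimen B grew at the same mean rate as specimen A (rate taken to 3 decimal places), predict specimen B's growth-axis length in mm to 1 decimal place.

28706.3 mm

Specimen A: adjusted count: 23278 + 8 = 23286 annual layers.
A: 47213.4 mm over 23286 years gives 47213.4 / 23286 ≈ 2.028 mm/year.
Length of B = 2.028 × 14155 = 28706.3 mm.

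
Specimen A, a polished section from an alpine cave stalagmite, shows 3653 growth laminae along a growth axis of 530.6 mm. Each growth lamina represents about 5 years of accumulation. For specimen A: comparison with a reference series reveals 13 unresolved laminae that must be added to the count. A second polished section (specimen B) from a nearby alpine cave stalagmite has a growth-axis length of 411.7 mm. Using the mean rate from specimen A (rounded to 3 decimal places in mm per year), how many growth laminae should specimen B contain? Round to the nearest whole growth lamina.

2839 growth laminae

Specimen A: after corrections the count is 3653 + 13 = 3666 growth laminae.
Specimen A: 3666 growth laminae at 5 years each span 3666 × 5 = 18330 years.
A: Extension rate ≈ 530.6 / 18330 = 0.029 mm/year.
Specimen B: 411.7 mm / 0.029 mm per year = 14196.55 years; at 5 years per growth lamina that is 14196.55 / 5 ≈ 2839 growth laminae.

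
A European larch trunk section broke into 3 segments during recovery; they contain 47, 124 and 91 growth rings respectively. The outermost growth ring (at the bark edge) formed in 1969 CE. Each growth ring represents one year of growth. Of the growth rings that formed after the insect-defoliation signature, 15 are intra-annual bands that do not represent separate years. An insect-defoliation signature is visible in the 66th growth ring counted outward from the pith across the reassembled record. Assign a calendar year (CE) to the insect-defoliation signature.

Total growth rings = 47 + 124 + 91 = 262.
The insect-defoliation signature sits at growth ring 66 from the pith, so 262 − 66 = 196 growth rings formed after it.
Excluding 15 false growth rings: 196 − 15 = 181.
Counting back 181 years from 1969 CE places the insect-defoliation signature in 1969 − 181 = 1788 CE.

1788 CE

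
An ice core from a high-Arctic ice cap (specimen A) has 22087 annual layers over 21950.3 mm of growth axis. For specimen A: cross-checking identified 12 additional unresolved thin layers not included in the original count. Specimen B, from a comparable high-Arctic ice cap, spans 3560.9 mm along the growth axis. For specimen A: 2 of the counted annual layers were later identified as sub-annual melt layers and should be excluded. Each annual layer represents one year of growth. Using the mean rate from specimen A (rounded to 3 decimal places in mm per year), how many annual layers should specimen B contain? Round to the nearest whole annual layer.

Specimen A: true annual layer count = 22087 − 2 + 12 = 22097.
A: Mean rate = 21950.3 mm / 22097 years ≈ 0.993 mm per year.
B spans 3560.9 / 0.993 = 3586.00 years ≈ 3586 annual layers.

3586 annual layers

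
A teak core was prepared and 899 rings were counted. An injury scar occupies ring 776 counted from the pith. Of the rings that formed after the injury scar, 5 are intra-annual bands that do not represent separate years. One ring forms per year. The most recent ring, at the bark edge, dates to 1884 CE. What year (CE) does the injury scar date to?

1766 CE

The injury scar sits at ring 776 from the pith, so 899 − 776 = 123 rings formed after it.
Removing the 5 false rings leaves 123 − 5 = 118 true rings beyond the injury scar.
1884 − 118 = 1766 CE.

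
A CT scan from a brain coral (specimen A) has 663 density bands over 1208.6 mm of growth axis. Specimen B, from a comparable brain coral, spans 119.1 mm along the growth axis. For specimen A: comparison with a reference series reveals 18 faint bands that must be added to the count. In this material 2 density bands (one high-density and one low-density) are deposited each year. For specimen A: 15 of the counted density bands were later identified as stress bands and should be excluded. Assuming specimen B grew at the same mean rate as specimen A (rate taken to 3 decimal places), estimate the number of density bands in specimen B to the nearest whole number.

66 density bands

Specimen A: true density band count = 663 − 15 + 18 = 666.
Specimen A: with 2 density bands per year, 666 / 2 = 333 years.
A: Mean rate = 1208.6 mm / 333 years ≈ 3.629 mm/year.
Specimen B: 119.1 mm / 3.629 mm per year = 32.82 years; at 2 density bands per year that is 32.82 × 2 ≈ 66 density bands.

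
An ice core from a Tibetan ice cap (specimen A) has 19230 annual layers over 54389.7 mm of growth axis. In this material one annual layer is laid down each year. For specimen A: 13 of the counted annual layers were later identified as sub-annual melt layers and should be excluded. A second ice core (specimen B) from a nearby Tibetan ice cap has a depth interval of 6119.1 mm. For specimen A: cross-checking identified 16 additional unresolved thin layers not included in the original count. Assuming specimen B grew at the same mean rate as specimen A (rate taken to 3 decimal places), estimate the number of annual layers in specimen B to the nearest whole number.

2164 annual layers

Specimen A: correcting the raw count gives 19230 − 13 + 16 = 19233 true annual layers.
A: Extension rate ≈ 54389.7 / 19233 = 2.828 mm/year.
For B, 6119.1 / 2.828 = 2163.76 years ≈ 2164 annual layers.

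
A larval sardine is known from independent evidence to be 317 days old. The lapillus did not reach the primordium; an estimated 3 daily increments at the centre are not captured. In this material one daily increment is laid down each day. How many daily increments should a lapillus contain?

One daily increment per day gives 317 daily increments over 317 days.
317 − 3 missed = 314 daily increments expected in the prepared section.

314 daily increments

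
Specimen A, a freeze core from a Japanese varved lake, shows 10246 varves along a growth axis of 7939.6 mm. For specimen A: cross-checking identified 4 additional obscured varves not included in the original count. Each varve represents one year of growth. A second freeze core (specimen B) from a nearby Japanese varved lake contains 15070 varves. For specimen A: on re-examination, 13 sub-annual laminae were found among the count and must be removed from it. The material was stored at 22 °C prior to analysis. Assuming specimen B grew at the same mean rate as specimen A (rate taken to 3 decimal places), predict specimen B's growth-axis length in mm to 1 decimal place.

Specimen A: correcting the raw count gives 10246 − 13 + 4 = 10237 true varves.
A: Extension rate ≈ 7939.6 / 10237 = 0.776 mm/yr.
B's length ≈ 0.776 × 15070 = 11694.3 mm.

11694.3 mm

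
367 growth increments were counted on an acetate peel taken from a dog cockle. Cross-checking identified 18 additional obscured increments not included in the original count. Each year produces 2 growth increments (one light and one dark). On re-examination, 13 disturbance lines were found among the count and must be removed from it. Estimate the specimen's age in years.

After corrections the count is 367 − 13 + 18 = 372 growth increments.
With 2 growth increments per year, 372 / 2 = 186 years.

186 yr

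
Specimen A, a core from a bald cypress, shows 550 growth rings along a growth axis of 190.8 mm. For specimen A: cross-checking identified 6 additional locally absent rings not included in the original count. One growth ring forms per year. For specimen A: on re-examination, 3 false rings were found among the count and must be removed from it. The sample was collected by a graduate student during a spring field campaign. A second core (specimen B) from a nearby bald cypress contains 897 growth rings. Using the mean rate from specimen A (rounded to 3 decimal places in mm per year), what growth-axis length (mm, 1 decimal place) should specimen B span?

Specimen A: true growth ring count = 550 − 3 + 6 = 553.
A: Extension rate ≈ 190.8 / 553 = 0.345 mm/yr.
Length of B = 0.345 × 897 = 309.5 mm.

309.5 mm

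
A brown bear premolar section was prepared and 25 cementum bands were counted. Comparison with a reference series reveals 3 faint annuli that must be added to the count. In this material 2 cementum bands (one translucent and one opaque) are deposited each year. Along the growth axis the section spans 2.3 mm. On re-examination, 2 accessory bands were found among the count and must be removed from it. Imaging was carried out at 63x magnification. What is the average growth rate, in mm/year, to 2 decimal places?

0.18 mm/year

Correcting the raw count gives 25 − 2 + 3 = 26 true cementum bands.
26 cementum bands at 2 per year is 26 / 2 = 13 years.
Extension rate ≈ 2.3 / 13 = 0.18 mm/year.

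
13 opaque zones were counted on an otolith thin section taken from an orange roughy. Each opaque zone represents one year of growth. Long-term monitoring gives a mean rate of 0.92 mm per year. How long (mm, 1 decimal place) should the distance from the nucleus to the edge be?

12.0 mm

13 years of growth are recorded.
13 years at 0.92 mm/year gives 0.92 × 13 = 12.0 mm.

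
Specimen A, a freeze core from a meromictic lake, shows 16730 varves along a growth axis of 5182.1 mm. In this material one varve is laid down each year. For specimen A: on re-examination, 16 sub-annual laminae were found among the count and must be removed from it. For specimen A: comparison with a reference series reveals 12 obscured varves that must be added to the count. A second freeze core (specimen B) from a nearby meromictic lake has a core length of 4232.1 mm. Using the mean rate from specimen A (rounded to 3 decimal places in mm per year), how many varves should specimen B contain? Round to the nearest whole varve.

13652 varves

Specimen A: correcting the raw count gives 16730 − 16 + 12 = 16726 true varves.
A: Mean rate = 5182.1 mm / 16726 years ≈ 0.310 mm/yr.
For B, 4232.1 / 0.310 = 13651.94 years ≈ 13652 varves.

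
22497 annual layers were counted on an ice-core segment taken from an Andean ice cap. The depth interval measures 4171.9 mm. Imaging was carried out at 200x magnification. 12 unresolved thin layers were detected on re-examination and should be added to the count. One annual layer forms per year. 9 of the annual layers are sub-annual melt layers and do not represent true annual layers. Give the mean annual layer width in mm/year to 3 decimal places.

Correcting the raw count gives 22497 − 9 + 12 = 22500 true annual layers.
Extension rate ≈ 4171.9 / 22500 = 0.185 mm/year.

0.185 mm/year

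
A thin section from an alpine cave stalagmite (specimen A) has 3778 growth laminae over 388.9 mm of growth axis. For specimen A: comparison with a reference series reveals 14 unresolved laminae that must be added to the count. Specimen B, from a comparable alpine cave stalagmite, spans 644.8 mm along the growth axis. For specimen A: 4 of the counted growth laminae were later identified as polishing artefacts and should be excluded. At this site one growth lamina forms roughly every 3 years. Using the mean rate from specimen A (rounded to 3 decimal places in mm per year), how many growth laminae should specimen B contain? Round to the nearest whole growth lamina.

6322 growth laminae

Specimen A: after corrections the count is 3778 − 4 + 14 = 3788 growth laminae.
Specimen A: multiplying by 3 years per growth lamina: 3788 × 3 = 11364 years.
A: Extension rate ≈ 388.9 / 11364 = 0.034 mm per year.
For B, 644.8 / 0.034 = 18964.71 years; at 3 years per growth lamina that is 18964.71 / 3 ≈ 6322 growth laminae.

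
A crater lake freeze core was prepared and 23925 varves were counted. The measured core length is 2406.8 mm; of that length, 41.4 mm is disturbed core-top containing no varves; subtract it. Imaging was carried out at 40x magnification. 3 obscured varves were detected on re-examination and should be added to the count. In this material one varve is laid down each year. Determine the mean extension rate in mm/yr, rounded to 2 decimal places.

0.10 mm/yr

After corrections the count is 23925 + 3 = 23928 varves.
Removing the 41.4 mm offcut leaves 2406.8 − 41.4 = 2365.4 mm.
2365.4 mm over 23928 years gives 2365.4 / 23928 ≈ 0.10 mm/yr.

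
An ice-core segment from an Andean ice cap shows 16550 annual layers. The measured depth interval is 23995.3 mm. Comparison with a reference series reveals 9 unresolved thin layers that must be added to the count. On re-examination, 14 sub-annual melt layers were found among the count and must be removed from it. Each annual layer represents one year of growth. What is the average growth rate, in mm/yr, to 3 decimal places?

1.450 mm/yr

True annual layer count = 16550 − 14 + 9 = 16545.
Mean rate = 23995.3 mm / 16545 years ≈ 1.450 mm/yr.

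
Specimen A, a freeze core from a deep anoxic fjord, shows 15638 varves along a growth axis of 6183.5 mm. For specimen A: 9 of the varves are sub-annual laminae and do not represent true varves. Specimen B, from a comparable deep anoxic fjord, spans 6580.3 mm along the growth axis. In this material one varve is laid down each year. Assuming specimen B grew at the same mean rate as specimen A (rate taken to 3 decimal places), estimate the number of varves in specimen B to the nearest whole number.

16617 varves

Specimen A: true varve count = 15638 − 9 = 15629.
A: Mean rate = 6183.5 mm / 15629 years ≈ 0.396 mm/yr.
For B, 6580.3 / 0.396 = 16616.92 years ≈ 16617 varves.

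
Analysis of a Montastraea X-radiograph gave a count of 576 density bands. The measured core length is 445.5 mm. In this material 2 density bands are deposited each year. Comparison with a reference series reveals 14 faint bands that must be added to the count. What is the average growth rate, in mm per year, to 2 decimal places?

True density band count = 576 + 14 = 590.
With 2 density bands per year, 590 / 2 = 295 years.
Mean rate = 445.5 mm / 295 years ≈ 1.51 mm per year.

1.51 mm per year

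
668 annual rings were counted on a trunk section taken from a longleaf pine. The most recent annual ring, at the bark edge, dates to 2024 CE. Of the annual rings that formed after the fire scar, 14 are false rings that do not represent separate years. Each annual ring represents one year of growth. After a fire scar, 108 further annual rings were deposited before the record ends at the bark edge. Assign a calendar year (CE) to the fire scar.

1930 CE

108 annual rings formed after the fire scar.
Excluding 14 false annual rings: 108 − 14 = 94.
2024 − 94 = 1930 CE.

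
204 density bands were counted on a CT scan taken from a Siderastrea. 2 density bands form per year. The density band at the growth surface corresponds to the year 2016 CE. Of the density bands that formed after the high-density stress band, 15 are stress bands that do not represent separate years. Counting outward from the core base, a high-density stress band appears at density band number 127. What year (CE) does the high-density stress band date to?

1985 CE

The high-density stress band sits at density band 127 from the core base, so 204 − 127 = 77 density bands formed after it.
Excluding 15 false density bands: 77 − 15 = 62.
62 density bands at 2 per year is 62 / 2 = 31 years.
2016 − 31 = 1985 CE.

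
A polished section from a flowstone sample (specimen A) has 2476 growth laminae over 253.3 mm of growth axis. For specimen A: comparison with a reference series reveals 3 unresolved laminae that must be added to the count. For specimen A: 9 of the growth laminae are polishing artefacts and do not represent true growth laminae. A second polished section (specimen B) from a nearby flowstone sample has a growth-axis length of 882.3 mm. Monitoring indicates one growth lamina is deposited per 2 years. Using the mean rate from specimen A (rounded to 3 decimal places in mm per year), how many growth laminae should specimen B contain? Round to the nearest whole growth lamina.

8650 growth laminae

Specimen A: true growth lamina count = 2476 − 9 + 3 = 2470.
Specimen A: 2470 growth laminae at 2 years each span 2470 × 2 = 4940 years.
A: Mean rate = 253.3 mm / 4940 years ≈ 0.051 mm per year.
B spans 882.3 / 0.051 = 17300.00 years; at 2 years per growth lamina that is 17300.00 / 2 ≈ 8650 growth laminae.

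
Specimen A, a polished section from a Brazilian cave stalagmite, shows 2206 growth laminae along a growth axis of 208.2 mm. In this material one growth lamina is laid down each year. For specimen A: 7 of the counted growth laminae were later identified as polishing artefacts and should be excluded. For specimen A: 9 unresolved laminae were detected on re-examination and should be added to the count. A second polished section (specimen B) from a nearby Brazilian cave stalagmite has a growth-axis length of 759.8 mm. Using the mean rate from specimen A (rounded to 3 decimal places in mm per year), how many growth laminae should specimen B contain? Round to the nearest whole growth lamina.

Specimen A: true growth lamina count = 2206 − 7 + 9 = 2208.
A: 208.2 mm over 2208 years gives 208.2 / 2208 ≈ 0.094 mm per year.
Specimen B: 759.8 mm / 0.094 mm per year = 8082.98 years ≈ 8083 growth laminae.

8083 growth laminae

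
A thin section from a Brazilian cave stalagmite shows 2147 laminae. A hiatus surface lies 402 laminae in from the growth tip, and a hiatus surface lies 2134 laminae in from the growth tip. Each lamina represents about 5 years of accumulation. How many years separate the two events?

8660 years

Separation: 2134 − 402 = 1732 laminae.
Multiplying by 5 years per lamina: 1732 × 5 = 8660 years.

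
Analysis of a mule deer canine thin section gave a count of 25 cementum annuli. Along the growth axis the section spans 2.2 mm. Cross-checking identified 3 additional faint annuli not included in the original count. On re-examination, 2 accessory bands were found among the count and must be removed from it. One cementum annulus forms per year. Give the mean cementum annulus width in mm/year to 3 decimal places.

0.085 mm/year

Adjusted count: 25 − 2 + 3 = 26 cementum annuli.
Mean rate = 2.2 mm / 26 years ≈ 0.085 mm/year.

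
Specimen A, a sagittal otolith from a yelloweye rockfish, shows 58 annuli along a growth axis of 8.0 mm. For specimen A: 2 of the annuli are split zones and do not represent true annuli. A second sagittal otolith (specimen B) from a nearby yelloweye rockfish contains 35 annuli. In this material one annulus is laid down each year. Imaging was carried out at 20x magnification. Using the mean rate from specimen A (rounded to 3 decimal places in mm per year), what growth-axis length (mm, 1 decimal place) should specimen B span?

Specimen A: true annulus count = 58 − 2 = 56.
A: Mean rate = 8.0 mm / 56 years ≈ 0.143 mm per year.
For B, 0.143 mm/year × 35 years = 5.0 mm.

5.0 mm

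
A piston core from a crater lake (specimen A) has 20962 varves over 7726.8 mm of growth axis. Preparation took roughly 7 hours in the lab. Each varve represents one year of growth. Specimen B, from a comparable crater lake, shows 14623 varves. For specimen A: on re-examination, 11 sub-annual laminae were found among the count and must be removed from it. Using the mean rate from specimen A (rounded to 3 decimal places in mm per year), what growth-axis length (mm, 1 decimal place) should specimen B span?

5395.9 mm

Specimen A: adjusted count: 20962 − 11 = 20951 varves.
A: Mean rate = 7726.8 mm / 20951 years ≈ 0.369 mm/year.
For B, 0.369 mm/year × 14623 years = 5395.9 mm.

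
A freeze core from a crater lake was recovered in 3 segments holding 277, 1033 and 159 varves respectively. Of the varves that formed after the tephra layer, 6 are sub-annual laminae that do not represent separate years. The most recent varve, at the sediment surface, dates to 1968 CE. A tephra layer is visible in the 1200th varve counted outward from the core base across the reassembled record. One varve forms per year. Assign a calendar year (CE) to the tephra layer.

1705 CE

Total varves = 277 + 1033 + 159 = 1469.
Between varve 1200 and the sediment surface there are 1469 − 1200 = 269 varves.
Removing the 6 false varves leaves 269 − 6 = 263 true varves beyond the tephra layer.
Counting back 263 years from 1968 CE places the tephra layer in 1968 − 263 = 1705 CE.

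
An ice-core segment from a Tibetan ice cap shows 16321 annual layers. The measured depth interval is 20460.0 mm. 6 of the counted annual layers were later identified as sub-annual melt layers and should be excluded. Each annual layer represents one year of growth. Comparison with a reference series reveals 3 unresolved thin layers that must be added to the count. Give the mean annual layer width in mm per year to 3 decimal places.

1.254 mm per year

After corrections the count is 16321 − 6 + 3 = 16318 annual layers.
Mean rate = 20460.0 mm / 16318 years ≈ 1.254 mm per year.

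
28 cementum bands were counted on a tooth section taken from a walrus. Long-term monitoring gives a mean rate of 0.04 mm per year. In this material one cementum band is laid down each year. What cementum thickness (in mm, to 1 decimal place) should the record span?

1.1 mm

The record spans 28 years at 0.04 mm per year.
28 years at 0.04 mm/year gives 0.04 × 28 = 1.1 mm.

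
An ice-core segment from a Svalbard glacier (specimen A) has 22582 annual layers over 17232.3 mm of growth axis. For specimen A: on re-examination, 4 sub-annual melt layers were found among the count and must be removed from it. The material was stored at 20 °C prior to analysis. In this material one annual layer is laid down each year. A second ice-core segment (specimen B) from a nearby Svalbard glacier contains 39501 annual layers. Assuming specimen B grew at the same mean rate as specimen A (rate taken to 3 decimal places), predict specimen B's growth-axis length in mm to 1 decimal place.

Specimen A: true annual layer count = 22582 − 4 = 22578.
A: 17232.3 mm over 22578 years gives 17232.3 / 22578 ≈ 0.763 mm/year.
For B, 0.763 mm/year × 39501 years = 30139.3 mm.

30139.3 mm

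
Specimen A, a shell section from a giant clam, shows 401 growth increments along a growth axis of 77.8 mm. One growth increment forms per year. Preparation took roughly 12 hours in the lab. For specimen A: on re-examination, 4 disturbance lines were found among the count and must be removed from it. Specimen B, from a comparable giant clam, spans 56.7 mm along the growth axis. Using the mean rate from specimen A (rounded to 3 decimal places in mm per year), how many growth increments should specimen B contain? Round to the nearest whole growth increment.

Specimen A: after corrections the count is 401 − 4 = 397 growth increments.
A: Extension rate ≈ 77.8 / 397 = 0.196 mm/yr.
For B, 56.7 / 0.196 = 289.29 years ≈ 289 growth increments.

289 growth increments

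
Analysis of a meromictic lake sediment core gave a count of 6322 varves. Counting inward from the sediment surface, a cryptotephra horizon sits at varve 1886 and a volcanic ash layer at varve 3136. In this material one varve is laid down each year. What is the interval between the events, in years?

1250 years

The two markers are separated by 3136 − 1886 = 1250 varves.
One varve per year makes the interval 1250 years.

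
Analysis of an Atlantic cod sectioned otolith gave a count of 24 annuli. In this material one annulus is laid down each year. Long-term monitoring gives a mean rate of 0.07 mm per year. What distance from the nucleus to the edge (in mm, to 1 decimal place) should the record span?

1.7 mm

24 years of growth are recorded.
Predicted length = 0.07 mm/year × 24 years = 1.7 mm.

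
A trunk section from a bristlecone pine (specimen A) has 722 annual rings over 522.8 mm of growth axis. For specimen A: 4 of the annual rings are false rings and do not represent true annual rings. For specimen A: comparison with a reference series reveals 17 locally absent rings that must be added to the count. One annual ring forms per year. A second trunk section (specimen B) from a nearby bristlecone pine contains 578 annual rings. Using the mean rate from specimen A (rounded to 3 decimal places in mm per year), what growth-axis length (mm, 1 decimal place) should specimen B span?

411.0 mm

Specimen A: adjusted count: 722 − 4 + 17 = 735 annual rings.
A: 522.8 mm over 735 years gives 522.8 / 735 ≈ 0.711 mm/yr.
Length of B = 0.711 × 578 = 411.0 mm.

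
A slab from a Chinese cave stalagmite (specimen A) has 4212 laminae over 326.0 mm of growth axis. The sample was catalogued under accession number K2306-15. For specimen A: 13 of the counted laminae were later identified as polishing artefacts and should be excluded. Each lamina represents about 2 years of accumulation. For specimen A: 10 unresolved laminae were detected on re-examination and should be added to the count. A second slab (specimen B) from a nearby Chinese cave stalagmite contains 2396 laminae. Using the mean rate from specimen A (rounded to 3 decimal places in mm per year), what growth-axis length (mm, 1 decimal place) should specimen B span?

186.9 mm

Specimen A: after corrections the count is 4212 − 13 + 10 = 4209 laminae.
Specimen A: at 2 years per lamina, 4209 × 2 = 8418 years.
A: Extension rate ≈ 326.0 / 8418 = 0.039 mm per year.
Specimen B: at 2 years per lamina, 2396 × 2 = 4792 years. Length of B = 0.039 × 4792 = 186.9 mm.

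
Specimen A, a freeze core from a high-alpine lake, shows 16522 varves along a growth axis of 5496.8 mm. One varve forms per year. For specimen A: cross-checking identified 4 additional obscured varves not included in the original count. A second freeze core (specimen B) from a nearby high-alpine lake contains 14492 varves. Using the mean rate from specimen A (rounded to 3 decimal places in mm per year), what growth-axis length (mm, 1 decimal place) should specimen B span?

Specimen A: adjusted count: 16522 + 4 = 16526 varves.
A: Extension rate ≈ 5496.8 / 16526 = 0.333 mm per year.
B's length ≈ 0.333 × 14492 = 4825.8 mm.

4825.8 mm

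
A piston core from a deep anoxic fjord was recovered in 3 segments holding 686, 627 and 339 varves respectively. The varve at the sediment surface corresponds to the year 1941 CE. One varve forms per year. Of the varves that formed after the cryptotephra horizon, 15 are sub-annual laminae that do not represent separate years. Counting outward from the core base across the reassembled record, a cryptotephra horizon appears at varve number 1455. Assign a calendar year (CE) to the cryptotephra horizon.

1759 CE

Total varves = 686 + 627 + 339 = 1652.
Between varve 1455 and the sediment surface there are 1652 − 1455 = 197 varves.
Excluding 15 false varves: 197 − 15 = 182.
1941 − 182 = 1759 CE.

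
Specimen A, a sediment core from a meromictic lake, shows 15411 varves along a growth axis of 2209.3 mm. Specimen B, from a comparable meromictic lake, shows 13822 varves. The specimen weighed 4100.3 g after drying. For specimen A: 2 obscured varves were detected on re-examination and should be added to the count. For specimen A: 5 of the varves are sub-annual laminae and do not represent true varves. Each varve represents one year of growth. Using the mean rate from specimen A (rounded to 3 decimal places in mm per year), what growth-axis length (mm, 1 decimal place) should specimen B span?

Specimen A: after corrections the count is 15411 − 5 + 2 = 15408 varves.
A: 2209.3 mm over 15408 years gives 2209.3 / 15408 ≈ 0.143 mm/year.
Length of B = 0.143 × 13822 = 1976.5 mm.

1976.5 mm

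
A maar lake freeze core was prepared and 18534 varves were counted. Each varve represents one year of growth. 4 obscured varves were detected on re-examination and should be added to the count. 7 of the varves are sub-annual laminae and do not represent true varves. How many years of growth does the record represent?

18531 years

After corrections the count is 18534 − 7 + 4 = 18531 varves.
With a one-to-one varve periodicity this is 18531 years.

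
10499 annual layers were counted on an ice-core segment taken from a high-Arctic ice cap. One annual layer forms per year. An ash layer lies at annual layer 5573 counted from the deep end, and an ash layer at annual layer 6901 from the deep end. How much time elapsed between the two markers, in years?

The two markers are separated by 6901 − 5573 = 1328 annual layers.
One annual layer per year makes the interval 1328 years.

1328 years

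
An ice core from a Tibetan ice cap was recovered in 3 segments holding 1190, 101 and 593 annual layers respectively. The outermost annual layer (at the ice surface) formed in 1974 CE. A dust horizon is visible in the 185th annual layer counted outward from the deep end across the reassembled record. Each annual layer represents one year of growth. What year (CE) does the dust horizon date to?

275 CE

Total annual layers = 1190 + 101 + 593 = 1884.
Between annual layer 185 and the ice surface there are 1884 − 185 = 1699 annual layers.
Counting back 1699 years from 1974 CE places the dust horizon in 1974 − 1699 = 275 CE.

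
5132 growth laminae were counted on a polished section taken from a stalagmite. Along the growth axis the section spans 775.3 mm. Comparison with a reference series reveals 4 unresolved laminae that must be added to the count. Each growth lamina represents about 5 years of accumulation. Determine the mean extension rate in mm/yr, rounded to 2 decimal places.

Adjusted count: 5132 + 4 = 5136 growth laminae.
5136 growth laminae at 5 years each span 5136 × 5 = 25680 years.
Mean rate = 775.3 mm / 25680 years ≈ 0.03 mm/yr.

0.03 mm/yr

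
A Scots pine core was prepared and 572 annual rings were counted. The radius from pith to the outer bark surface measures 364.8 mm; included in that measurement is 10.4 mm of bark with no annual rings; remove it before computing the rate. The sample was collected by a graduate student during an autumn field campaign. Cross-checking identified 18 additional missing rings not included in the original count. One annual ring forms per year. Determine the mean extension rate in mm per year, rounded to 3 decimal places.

True annual ring count = 572 + 18 = 590.
Net length = 364.8 − 10.4 = 354.4 mm.
354.4 mm over 590 years gives 354.4 / 590 ≈ 0.601 mm per year.

0.601 mm per year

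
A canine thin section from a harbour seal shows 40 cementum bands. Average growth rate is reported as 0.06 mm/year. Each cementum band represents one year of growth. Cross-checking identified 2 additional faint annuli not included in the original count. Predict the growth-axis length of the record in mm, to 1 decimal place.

After corrections the count is 40 + 2 = 42 cementum bands.
42 years at 0.06 mm/year gives 0.06 × 42 = 2.5 mm.

2.5 mm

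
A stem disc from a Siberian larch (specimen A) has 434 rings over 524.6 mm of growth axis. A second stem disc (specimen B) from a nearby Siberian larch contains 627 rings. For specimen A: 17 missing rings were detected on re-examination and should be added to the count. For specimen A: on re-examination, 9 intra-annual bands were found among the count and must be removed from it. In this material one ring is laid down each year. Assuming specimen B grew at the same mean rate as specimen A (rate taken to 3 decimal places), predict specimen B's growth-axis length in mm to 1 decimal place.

Specimen A: correcting the raw count gives 434 − 9 + 17 = 442 true rings.
A: Extension rate ≈ 524.6 / 442 = 1.187 mm/yr.
For B, 1.187 mm/year × 627 years = 744.2 mm.

744.2 mm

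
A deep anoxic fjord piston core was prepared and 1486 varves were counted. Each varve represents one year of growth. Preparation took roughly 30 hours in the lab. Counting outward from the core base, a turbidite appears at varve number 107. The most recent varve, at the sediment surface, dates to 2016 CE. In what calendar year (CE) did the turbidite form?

Between varve 107 and the sediment surface there are 1486 − 107 = 1379 varves.
Counting back 1379 years from 2016 CE places the turbidite in 2016 − 1379 = 637 CE.

637 CE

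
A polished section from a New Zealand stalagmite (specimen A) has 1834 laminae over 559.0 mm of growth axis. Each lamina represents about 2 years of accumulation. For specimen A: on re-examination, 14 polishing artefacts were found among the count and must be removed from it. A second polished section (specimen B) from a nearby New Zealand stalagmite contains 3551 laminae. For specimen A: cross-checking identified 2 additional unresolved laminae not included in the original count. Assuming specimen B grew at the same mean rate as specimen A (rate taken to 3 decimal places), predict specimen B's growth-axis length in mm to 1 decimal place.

1086.6 mm

Specimen A: correcting the raw count gives 1834 − 14 + 2 = 1822 true laminae.
Specimen A: 1822 laminae at 2 years each span 1822 × 2 = 3644 years.
A: 559.0 mm over 3644 years gives 559.0 / 3644 ≈ 0.153 mm per year.
Specimen B: at 2 years per lamina, 3551 × 2 = 7102 years. For B, 0.153 mm/year × 7102 years = 1086.6 mm.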